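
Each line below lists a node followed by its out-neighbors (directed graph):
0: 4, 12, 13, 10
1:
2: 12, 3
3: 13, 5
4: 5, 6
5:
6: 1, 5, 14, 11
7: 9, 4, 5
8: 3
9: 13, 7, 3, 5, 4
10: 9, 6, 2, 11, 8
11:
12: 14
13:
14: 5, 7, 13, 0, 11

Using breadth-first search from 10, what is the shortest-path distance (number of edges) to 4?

2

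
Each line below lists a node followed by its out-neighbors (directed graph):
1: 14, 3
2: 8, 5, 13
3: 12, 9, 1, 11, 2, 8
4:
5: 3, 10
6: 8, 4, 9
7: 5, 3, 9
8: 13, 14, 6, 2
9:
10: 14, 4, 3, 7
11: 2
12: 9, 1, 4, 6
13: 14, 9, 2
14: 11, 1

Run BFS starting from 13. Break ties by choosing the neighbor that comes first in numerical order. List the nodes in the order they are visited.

13, 2, 9, 14, 5, 8, 1, 11, 3, 10, 6, 12, 4, 7

Visit 13; enqueue 2, 9, 14 → queue [2, 9, 14]
Visit 2; enqueue 5, 8 → queue [9, 14, 5, 8]
Visit 9 → queue [14, 5, 8]
Visit 14; enqueue 1, 11 → queue [5, 8, 1, 11]
Visit 5; enqueue 3, 10 → queue [8, 1, 11, 3, 10]
Visit 8; enqueue 6 → queue [1, 11, 3, 10, 6]
Visit 1 → queue [11, 3, 10, 6]
Visit 11 → queue [3, 10, 6]
Visit 3; enqueue 12 → queue [10, 6, 12]
Visit 10; enqueue 4, 7 → queue [6, 12, 4, 7]
Visit 6 → queue [12, 4, 7]
Visit 12 → queue [4, 7]
Visit 4 → queue [7]
Visit 7 → queue []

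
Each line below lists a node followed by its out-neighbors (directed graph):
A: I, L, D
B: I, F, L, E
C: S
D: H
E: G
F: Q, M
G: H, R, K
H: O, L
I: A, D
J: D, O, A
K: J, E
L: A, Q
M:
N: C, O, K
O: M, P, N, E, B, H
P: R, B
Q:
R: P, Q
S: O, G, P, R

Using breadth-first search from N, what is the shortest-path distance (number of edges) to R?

Level 0: N
Level 1: C, K, O
Level 2: B, E, H, J, M, P, S
Level 3: A, D, F, G, I, L, R
Level 4: Q
R first appears at level 3.

3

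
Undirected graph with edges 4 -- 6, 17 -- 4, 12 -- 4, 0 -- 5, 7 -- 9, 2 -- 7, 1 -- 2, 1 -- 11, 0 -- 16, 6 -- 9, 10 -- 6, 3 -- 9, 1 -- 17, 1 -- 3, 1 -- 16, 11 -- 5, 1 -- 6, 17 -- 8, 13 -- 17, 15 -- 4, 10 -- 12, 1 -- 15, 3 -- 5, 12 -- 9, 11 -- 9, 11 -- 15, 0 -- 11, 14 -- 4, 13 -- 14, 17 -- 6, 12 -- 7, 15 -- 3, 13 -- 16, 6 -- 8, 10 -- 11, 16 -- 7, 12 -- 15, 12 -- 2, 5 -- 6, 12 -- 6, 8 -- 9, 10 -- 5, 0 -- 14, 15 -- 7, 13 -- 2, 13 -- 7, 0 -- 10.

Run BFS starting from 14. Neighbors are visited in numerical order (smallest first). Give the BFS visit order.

Visit 14; enqueue 0, 4, 13 → queue [0, 4, 13]
Visit 0; enqueue 5, 10, 11, 16 → queue [4, 13, 5, 10, 11, 16]
Visit 4; enqueue 6, 12, 15, 17 → queue [13, 5, 10, 11, 16, 6, 12, 15, 17]
Visit 13; enqueue 2, 7 → queue [5, 10, 11, 16, 6, 12, 15, 17, 2, 7]
Visit 5; enqueue 3 → queue [10, 11, 16, 6, 12, 15, 17, 2, 7, 3]
Visit 10 → queue [11, 16, 6, 12, 15, 17, 2, 7, 3]
Visit 11; enqueue 1, 9 → queue [16, 6, 12, 15, 17, 2, 7, 3, 1, 9]
Visit 16 → queue [6, 12, 15, 17, 2, 7, 3, 1, 9]
Visit 6; enqueue 8 → queue [12, 15, 17, 2, 7, 3, 1, 9, 8]
Visit 12 → queue [15, 17, 2, 7, 3, 1, 9, 8]
Visit 15 → queue [17, 2, 7, 3, 1, 9, 8]
Visit 17 → queue [2, 7, 3, 1, 9, 8]
Visit 2 → queue [7, 3, 1, 9, 8]
Visit 7 → queue [3, 1, 9, 8]
Visit 3 → queue [1, 9, 8]
Visit 1 → queue [9, 8]
Visit 9 → queue [8]
Visit 8 → queue []

14 -> 0 -> 4 -> 13 -> 5 -> 10 -> 11 -> 16 -> 6 -> 12 -> 15 -> 17 -> 2 -> 7 -> 3 -> 1 -> 9 -> 8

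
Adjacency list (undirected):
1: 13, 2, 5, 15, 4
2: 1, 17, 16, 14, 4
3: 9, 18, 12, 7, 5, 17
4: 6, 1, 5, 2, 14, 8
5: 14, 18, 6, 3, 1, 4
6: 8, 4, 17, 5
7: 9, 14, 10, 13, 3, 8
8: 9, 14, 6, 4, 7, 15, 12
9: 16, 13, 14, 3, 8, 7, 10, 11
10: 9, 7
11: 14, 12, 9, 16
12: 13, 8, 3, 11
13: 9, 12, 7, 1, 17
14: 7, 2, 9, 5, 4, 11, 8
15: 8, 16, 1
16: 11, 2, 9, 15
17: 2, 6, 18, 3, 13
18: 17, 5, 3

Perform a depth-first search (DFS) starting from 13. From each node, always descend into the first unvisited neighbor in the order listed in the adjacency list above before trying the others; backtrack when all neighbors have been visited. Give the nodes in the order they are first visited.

13 9 16 11 14 7 10 3 18 17 2 1 5 6 8 4 15 12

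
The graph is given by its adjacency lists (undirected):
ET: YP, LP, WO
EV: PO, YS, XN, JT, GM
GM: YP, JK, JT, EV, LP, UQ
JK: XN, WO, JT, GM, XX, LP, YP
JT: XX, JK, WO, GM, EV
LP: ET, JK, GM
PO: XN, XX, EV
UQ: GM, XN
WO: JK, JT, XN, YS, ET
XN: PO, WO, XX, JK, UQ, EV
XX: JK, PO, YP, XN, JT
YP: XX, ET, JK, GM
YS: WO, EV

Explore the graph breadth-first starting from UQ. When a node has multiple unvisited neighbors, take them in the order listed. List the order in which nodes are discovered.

Visit UQ; enqueue GM, XN → queue [GM, XN]
Visit GM; enqueue YP, JK, JT, EV, LP → queue [XN, YP, JK, JT, EV, LP]
Visit XN; enqueue PO, WO, XX → queue [YP, JK, JT, EV, LP, PO, WO, XX]
Visit YP; enqueue ET → queue [JK, JT, EV, LP, PO, WO, XX, ET]
Visit JK → queue [JT, EV, LP, PO, WO, XX, ET]
Visit JT → queue [EV, LP, PO, WO, XX, ET]
Visit EV; enqueue YS → queue [LP, PO, WO, XX, ET, YS]
Visit LP → queue [PO, WO, XX, ET, YS]
Visit PO → queue [WO, XX, ET, YS]
Visit WO → queue [XX, ET, YS]
Visit XX → queue [ET, YS]
Visit ET → queue [YS]
Visit YS → queue []

UQ GM XN YP JK JT EV LP PO WO XX ET YS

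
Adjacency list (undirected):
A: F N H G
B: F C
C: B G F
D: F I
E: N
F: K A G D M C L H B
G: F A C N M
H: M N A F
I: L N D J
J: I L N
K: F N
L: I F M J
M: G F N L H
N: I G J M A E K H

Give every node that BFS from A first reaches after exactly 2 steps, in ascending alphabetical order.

Level 0: A
Level 1: F, G, H, N
Level 2: B, C, D, E, I, J, K, L, M

B, C, D, E, I, J, K, L, M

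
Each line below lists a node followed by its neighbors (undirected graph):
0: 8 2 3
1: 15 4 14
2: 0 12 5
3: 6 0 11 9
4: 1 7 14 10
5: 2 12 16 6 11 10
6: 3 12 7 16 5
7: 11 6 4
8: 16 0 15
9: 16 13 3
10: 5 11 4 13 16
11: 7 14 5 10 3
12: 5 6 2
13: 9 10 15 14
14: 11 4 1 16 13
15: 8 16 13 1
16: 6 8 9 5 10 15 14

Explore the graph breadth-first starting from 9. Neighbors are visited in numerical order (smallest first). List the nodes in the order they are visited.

Visit 9; enqueue 3, 13, 16 → queue [3, 13, 16]
Visit 3; enqueue 0, 6, 11 → queue [13, 16, 0, 6, 11]
Visit 13; enqueue 10, 14, 15 → queue [16, 0, 6, 11, 10, 14, 15]
Visit 16; enqueue 5, 8 → queue [0, 6, 11, 10, 14, 15, 5, 8]
Visit 0; enqueue 2 → queue [6, 11, 10, 14, 15, 5, 8, 2]
Visit 6; enqueue 7, 12 → queue [11, 10, 14, 15, 5, 8, 2, 7, 12]
Visit 11 → queue [10, 14, 15, 5, 8, 2, 7, 12]
Visit 10; enqueue 4 → queue [14, 15, 5, 8, 2, 7, 12, 4]
Visit 14; enqueue 1 → queue [15, 5, 8, 2, 7, 12, 4, 1]
Visit 15 → queue [5, 8, 2, 7, 12, 4, 1]
Visit 5 → queue [8, 2, 7, 12, 4, 1]
Visit 8 → queue [2, 7, 12, 4, 1]
Visit 2 → queue [7, 12, 4, 1]
Visit 7 → queue [12, 4, 1]
Visit 12 → queue [4, 1]
Visit 4 → queue [1]
Visit 1 → queue []

9 -> 3 -> 13 -> 16 -> 0 -> 6 -> 11 -> 10 -> 14 -> 15 -> 5 -> 8 -> 2 -> 7 -> 12 -> 4 -> 1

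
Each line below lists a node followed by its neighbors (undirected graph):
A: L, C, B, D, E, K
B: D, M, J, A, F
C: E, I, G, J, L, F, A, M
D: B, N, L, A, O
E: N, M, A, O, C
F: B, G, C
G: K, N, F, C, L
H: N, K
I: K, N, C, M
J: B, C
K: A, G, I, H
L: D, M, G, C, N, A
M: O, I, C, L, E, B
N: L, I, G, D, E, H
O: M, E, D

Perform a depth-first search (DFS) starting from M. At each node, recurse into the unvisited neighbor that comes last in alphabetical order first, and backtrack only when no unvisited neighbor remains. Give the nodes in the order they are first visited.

M -> O -> E -> N -> L -> G -> K -> I -> C -> J -> B -> F -> D -> A -> H

Visit M
M → O
O → E
E → N
N → L
L → G
G → K
K → I
I → C
C → J
J → B
B → F
B → D
D → A
K → H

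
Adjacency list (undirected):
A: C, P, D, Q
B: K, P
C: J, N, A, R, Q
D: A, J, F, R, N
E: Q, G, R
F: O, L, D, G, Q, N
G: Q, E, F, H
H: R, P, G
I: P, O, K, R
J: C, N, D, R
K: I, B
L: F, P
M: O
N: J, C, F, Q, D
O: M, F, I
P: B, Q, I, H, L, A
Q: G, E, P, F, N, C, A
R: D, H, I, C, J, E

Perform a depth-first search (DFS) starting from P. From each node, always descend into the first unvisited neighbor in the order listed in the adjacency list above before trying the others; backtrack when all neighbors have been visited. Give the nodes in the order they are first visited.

Visit P
P → B
B → K
K → I
I → O
O → M
O → F
F → L
F → D
D → A
A → C
C → J
J → N
N → Q
Q → G
G → E
E → R
R → H

P B K I O M F L D A C J N Q G E R H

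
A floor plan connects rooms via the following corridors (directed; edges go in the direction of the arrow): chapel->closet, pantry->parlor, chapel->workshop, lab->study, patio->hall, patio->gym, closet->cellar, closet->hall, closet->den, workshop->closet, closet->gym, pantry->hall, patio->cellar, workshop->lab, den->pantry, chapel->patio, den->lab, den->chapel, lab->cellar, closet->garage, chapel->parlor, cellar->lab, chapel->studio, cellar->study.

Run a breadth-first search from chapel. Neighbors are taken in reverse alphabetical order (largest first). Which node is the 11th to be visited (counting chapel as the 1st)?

garage

Visit chapel; enqueue workshop, studio, patio, parlor, closet → queue [workshop, studio, patio, parlor, closet]
Visit workshop; enqueue lab → queue [studio, patio, parlor, closet, lab]
Visit studio → queue [patio, parlor, closet, lab]
Visit patio; enqueue hall, gym, cellar → queue [parlor, closet, lab, hall, gym, cellar]
Visit parlor → queue [closet, lab, hall, gym, cellar]
Visit closet; enqueue garage, den → queue [lab, hall, gym, cellar, garage, den]
Visit lab; enqueue study → queue [hall, gym, cellar, garage, den, study]
Visit hall → queue [gym, cellar, garage, den, study]
Visit gym → queue [cellar, garage, den, study]
Visit cellar → queue [garage, den, study]
Visit garage → queue [den, study]
Visit den; enqueue pantry → queue [study, pantry]
Visit study → queue [pantry]
Visit pantry → queue []

Visit order: chapel, workshop, studio, patio, parlor, closet, lab, hall, gym, cellar, garage, den, study, pantry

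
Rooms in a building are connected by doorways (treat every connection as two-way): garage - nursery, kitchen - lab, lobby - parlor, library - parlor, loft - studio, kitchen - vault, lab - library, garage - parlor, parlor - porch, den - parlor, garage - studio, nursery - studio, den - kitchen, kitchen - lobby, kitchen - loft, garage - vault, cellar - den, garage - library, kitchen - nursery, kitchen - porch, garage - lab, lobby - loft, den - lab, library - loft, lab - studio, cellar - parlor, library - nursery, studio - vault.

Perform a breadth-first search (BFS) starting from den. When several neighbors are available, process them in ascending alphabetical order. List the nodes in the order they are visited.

Visit den; enqueue cellar, kitchen, lab, parlor → queue [cellar, kitchen, lab, parlor]
Visit cellar → queue [kitchen, lab, parlor]
Visit kitchen; enqueue lobby, loft, nursery, porch, vault → queue [lab, parlor, lobby, loft, nursery, porch, vault]
Visit lab; enqueue garage, library, studio → queue [parlor, lobby, loft, nursery, porch, vault, garage, library, studio]
Visit parlor → queue [lobby, loft, nursery, porch, vault, garage, library, studio]
Visit lobby → queue [loft, nursery, porch, vault, garage, library, studio]
Visit loft → queue [nursery, porch, vault, garage, library, studio]
Visit nursery → queue [porch, vault, garage, library, studio]
Visit porch → queue [vault, garage, library, studio]
Visit vault → queue [garage, library, studio]
Visit garage → queue [library, studio]
Visit library → queue [studio]
Visit studio → queue []

den cellar kitchen lab parlor lobby loft nursery porch vault garage library studio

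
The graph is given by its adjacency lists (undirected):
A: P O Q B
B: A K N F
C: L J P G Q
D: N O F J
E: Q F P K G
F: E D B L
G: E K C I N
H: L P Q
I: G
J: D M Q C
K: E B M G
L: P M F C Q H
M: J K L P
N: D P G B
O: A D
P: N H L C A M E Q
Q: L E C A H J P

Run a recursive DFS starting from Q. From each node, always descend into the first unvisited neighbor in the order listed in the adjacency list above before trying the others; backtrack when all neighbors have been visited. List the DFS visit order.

Q, L, P, N, D, O, A, B, K, E, F, G, C, J, M, I, H

Visit Q
Q → L
L → P
P → N
N → D
D → O
O → A
A → B
B → K
K → E
E → F
E → G
G → C
C → J
J → M
G → I
P → H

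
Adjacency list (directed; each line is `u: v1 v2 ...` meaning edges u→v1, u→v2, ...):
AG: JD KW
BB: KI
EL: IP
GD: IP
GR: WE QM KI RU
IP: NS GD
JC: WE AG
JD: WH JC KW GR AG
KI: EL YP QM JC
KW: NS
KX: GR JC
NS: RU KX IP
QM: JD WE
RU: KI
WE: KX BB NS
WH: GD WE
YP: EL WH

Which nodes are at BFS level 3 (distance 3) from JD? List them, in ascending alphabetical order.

BB, EL, IP, KX, YP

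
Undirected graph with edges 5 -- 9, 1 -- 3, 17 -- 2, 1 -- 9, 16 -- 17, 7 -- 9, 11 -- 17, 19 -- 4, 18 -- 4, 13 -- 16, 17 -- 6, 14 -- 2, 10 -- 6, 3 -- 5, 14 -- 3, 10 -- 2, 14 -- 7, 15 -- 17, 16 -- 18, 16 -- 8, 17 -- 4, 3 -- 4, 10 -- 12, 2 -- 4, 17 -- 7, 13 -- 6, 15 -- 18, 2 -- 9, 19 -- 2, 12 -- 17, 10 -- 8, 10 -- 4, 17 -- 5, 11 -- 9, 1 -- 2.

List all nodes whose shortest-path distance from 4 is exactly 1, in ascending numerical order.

Level 0: 4
Level 1: 2, 3, 10, 17, 18, 19
Level 2: 1, 5, 6, 7, 8, 9, 11, 12, 14, 15, 16
Level 3: 13

2, 3, 10, 17, 18, 19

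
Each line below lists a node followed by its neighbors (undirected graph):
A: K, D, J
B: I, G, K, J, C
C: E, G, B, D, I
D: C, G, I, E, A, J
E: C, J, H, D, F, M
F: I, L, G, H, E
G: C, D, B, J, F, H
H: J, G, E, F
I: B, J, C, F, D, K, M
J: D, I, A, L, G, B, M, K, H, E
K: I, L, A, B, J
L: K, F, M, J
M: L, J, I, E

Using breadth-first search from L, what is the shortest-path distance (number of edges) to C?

Level 0: L
Level 1: F, J, K, M
Level 2: A, B, D, E, G, H, I
Level 3: C
C first appears at level 3.

3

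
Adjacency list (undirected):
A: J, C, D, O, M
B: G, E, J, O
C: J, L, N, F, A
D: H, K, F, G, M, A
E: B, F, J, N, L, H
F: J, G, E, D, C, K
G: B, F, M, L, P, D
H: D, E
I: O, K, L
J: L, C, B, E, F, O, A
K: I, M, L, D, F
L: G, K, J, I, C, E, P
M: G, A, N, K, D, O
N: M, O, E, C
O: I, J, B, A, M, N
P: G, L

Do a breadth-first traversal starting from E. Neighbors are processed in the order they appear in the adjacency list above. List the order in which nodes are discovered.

E B F J N L H G O D C K A M I P

Visit E; enqueue B, F, J, N, L, H → queue [B, F, J, N, L, H]
Visit B; enqueue G, O → queue [F, J, N, L, H, G, O]
Visit F; enqueue D, C, K → queue [J, N, L, H, G, O, D, C, K]
Visit J; enqueue A → queue [N, L, H, G, O, D, C, K, A]
Visit N; enqueue M → queue [L, H, G, O, D, C, K, A, M]
Visit L; enqueue I, P → queue [H, G, O, D, C, K, A, M, I, P]
Visit H → queue [G, O, D, C, K, A, M, I, P]
Visit G → queue [O, D, C, K, A, M, I, P]
Visit O → queue [D, C, K, A, M, I, P]
Visit D → queue [C, K, A, M, I, P]
Visit C → queue [K, A, M, I, P]
Visit K → queue [A, M, I, P]
Visit A → queue [M, I, P]
Visit M → queue [I, P]
Visit I → queue [P]
Visit P → queue []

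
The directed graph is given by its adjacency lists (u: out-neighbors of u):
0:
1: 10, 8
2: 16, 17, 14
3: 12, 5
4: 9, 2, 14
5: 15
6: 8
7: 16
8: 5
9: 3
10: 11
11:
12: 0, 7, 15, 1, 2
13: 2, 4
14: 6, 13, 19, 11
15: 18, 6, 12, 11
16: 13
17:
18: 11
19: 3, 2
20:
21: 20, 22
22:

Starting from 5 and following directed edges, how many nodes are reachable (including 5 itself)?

20

BFS from 5 visits: 5, 15, 18, 12, 11, 6, 7, 2, 1, 0, 8, 16, 17, 14, 10, 13, 19, 4, 3, 9
Reachable nodes: 20 of 23 total.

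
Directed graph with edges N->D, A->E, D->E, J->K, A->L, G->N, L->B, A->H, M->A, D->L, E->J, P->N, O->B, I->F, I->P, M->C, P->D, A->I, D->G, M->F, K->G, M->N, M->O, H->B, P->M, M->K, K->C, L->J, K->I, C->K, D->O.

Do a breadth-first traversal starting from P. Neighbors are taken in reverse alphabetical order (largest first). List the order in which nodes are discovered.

Visit P; enqueue N, M, D → queue [N, M, D]
Visit N → queue [M, D]
Visit M; enqueue O, K, F, C, A → queue [D, O, K, F, C, A]
Visit D; enqueue L, G, E → queue [O, K, F, C, A, L, G, E]
Visit O; enqueue B → queue [K, F, C, A, L, G, E, B]
Visit K; enqueue I → queue [F, C, A, L, G, E, B, I]
Visit F → queue [C, A, L, G, E, B, I]
Visit C → queue [A, L, G, E, B, I]
Visit A; enqueue H → queue [L, G, E, B, I, H]
Visit L; enqueue J → queue [G, E, B, I, H, J]
Visit G → queue [E, B, I, H, J]
Visit E → queue [B, I, H, J]
Visit B → queue [I, H, J]
Visit I → queue [H, J]
Visit H → queue [J]
Visit J → queue []

P, N, M, D, O, K, F, C, A, L, G, E, B, I, H, J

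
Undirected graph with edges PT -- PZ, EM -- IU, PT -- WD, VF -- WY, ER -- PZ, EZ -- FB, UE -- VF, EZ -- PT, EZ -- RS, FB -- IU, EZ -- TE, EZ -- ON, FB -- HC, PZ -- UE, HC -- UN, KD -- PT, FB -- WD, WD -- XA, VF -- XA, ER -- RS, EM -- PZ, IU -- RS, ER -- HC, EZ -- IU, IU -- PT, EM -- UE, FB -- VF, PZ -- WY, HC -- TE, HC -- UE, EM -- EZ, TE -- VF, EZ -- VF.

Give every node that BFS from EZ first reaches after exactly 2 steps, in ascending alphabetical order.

ER, HC, KD, PZ, UE, WD, WY, XA

Level 0: EZ
Level 1: EM, FB, IU, ON, PT, RS, TE, VF
Level 2: ER, HC, KD, PZ, UE, WD, WY, XA
Level 3: UN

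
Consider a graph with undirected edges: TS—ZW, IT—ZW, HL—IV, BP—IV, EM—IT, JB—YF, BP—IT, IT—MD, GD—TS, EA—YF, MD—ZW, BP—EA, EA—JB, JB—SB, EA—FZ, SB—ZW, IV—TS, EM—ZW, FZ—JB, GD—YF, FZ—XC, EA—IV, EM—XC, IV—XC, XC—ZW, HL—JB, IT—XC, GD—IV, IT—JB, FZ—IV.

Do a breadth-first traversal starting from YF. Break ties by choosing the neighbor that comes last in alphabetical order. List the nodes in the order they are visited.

YF -> JB -> GD -> EA -> SB -> IT -> HL -> FZ -> TS -> IV -> BP -> ZW -> XC -> MD -> EM

Visit YF; enqueue JB, GD, EA → queue [JB, GD, EA]
Visit JB; enqueue SB, IT, HL, FZ → queue [GD, EA, SB, IT, HL, FZ]
Visit GD; enqueue TS, IV → queue [EA, SB, IT, HL, FZ, TS, IV]
Visit EA; enqueue BP → queue [SB, IT, HL, FZ, TS, IV, BP]
Visit SB; enqueue ZW → queue [IT, HL, FZ, TS, IV, BP, ZW]
Visit IT; enqueue XC, MD, EM → queue [HL, FZ, TS, IV, BP, ZW, XC, MD, EM]
Visit HL → queue [FZ, TS, IV, BP, ZW, XC, MD, EM]
Visit FZ → queue [TS, IV, BP, ZW, XC, MD, EM]
Visit TS → queue [IV, BP, ZW, XC, MD, EM]
Visit IV → queue [BP, ZW, XC, MD, EM]
Visit BP → queue [ZW, XC, MD, EM]
Visit ZW → queue [XC, MD, EM]
Visit XC → queue [MD, EM]
Visit MD → queue [EM]
Visit EM → queue []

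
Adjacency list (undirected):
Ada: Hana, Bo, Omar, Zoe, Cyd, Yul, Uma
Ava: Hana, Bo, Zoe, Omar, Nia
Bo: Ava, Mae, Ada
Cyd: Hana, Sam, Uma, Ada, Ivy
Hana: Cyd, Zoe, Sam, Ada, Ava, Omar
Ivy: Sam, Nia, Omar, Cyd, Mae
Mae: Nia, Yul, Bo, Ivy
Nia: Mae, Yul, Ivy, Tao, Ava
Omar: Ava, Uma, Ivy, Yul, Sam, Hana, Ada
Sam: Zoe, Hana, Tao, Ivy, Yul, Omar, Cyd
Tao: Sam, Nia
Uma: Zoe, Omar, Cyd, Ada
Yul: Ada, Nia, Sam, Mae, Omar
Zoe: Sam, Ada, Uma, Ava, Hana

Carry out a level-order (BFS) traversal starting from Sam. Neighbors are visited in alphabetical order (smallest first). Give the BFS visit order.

Visit Sam; enqueue Cyd, Hana, Ivy, Omar, Tao, Yul, Zoe → queue [Cyd, Hana, Ivy, Omar, Tao, Yul, Zoe]
Visit Cyd; enqueue Ada, Uma → queue [Hana, Ivy, Omar, Tao, Yul, Zoe, Ada, Uma]
Visit Hana; enqueue Ava → queue [Ivy, Omar, Tao, Yul, Zoe, Ada, Uma, Ava]
Visit Ivy; enqueue Mae, Nia → queue [Omar, Tao, Yul, Zoe, Ada, Uma, Ava, Mae, Nia]
Visit Omar → queue [Tao, Yul, Zoe, Ada, Uma, Ava, Mae, Nia]
Visit Tao → queue [Yul, Zoe, Ada, Uma, Ava, Mae, Nia]
Visit Yul → queue [Zoe, Ada, Uma, Ava, Mae, Nia]
Visit Zoe → queue [Ada, Uma, Ava, Mae, Nia]
Visit Ada; enqueue Bo → queue [Uma, Ava, Mae, Nia, Bo]
Visit Uma → queue [Ava, Mae, Nia, Bo]
Visit Ava → queue [Mae, Nia, Bo]
Visit Mae → queue [Nia, Bo]
Visit Nia → queue [Bo]
Visit Bo → queue []

Sam → Cyd → Hana → Ivy → Omar → Tao → Yul → Zoe → Ada → Uma → Ava → Mae → Nia → Bo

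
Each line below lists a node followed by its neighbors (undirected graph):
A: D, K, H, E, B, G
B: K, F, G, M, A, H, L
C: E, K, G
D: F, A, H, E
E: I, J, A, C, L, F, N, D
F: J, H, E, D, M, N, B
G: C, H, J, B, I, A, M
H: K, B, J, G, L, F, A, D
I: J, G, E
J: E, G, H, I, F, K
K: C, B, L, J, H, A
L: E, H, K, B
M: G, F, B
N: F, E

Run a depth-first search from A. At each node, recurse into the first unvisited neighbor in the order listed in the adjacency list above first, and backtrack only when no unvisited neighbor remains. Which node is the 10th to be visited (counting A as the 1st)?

B

Visit A
A → D
D → F
F → J
J → E
E → I
I → G
G → C
C → K
K → B
B → M
B → H
H → L
E → N

Visit order: A, D, F, J, E, I, G, C, K, B, M, H, L, N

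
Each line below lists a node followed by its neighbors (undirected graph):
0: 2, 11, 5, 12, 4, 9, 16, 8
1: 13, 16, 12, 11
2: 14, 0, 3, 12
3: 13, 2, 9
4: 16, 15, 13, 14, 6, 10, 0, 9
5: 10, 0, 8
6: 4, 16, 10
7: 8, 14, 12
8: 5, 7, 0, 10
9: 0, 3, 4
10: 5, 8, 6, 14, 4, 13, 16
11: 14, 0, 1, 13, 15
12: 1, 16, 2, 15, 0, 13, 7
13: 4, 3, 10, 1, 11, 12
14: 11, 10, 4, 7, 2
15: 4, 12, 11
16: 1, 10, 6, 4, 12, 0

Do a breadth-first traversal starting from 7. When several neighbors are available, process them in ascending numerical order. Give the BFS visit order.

Visit 7; enqueue 8, 12, 14 → queue [8, 12, 14]
Visit 8; enqueue 0, 5, 10 → queue [12, 14, 0, 5, 10]
Visit 12; enqueue 1, 2, 13, 15, 16 → queue [14, 0, 5, 10, 1, 2, 13, 15, 16]
Visit 14; enqueue 4, 11 → queue [0, 5, 10, 1, 2, 13, 15, 16, 4, 11]
Visit 0; enqueue 9 → queue [5, 10, 1, 2, 13, 15, 16, 4, 11, 9]
Visit 5 → queue [10, 1, 2, 13, 15, 16, 4, 11, 9]
Visit 10; enqueue 6 → queue [1, 2, 13, 15, 16, 4, 11, 9, 6]
Visit 1 → queue [2, 13, 15, 16, 4, 11, 9, 6]
Visit 2; enqueue 3 → queue [13, 15, 16, 4, 11, 9, 6, 3]
Visit 13 → queue [15, 16, 4, 11, 9, 6, 3]
Visit 15 → queue [16, 4, 11, 9, 6, 3]
Visit 16 → queue [4, 11, 9, 6, 3]
Visit 4 → queue [11, 9, 6, 3]
Visit 11 → queue [9, 6, 3]
Visit 9 → queue [6, 3]
Visit 6 → queue [3]
Visit 3 → queue []

7 → 8 → 12 → 14 → 0 → 5 → 10 → 1 → 2 → 13 → 15 → 16 → 4 → 11 → 9 → 6 → 3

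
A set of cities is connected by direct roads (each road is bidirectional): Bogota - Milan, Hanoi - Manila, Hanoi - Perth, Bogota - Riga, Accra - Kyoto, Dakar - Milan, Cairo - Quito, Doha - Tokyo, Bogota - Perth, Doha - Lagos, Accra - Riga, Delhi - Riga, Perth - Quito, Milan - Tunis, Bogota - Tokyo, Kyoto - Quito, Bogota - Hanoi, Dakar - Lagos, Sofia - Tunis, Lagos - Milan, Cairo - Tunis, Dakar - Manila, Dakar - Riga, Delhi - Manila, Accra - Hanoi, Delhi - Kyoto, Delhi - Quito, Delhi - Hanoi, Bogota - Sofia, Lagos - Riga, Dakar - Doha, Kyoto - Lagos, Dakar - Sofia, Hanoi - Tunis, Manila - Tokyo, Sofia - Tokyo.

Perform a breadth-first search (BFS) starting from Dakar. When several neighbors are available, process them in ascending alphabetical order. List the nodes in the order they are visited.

Visit Dakar; enqueue Doha, Lagos, Manila, Milan, Riga, Sofia → queue [Doha, Lagos, Manila, Milan, Riga, Sofia]
Visit Doha; enqueue Tokyo → queue [Lagos, Manila, Milan, Riga, Sofia, Tokyo]
Visit Lagos; enqueue Kyoto → queue [Manila, Milan, Riga, Sofia, Tokyo, Kyoto]
Visit Manila; enqueue Delhi, Hanoi → queue [Milan, Riga, Sofia, Tokyo, Kyoto, Delhi, Hanoi]
Visit Milan; enqueue Bogota, Tunis → queue [Riga, Sofia, Tokyo, Kyoto, Delhi, Hanoi, Bogota, Tunis]
Visit Riga; enqueue Accra → queue [Sofia, Tokyo, Kyoto, Delhi, Hanoi, Bogota, Tunis, Accra]
Visit Sofia → queue [Tokyo, Kyoto, Delhi, Hanoi, Bogota, Tunis, Accra]
Visit Tokyo → queue [Kyoto, Delhi, Hanoi, Bogota, Tunis, Accra]
Visit Kyoto; enqueue Quito → queue [Delhi, Hanoi, Bogota, Tunis, Accra, Quito]
Visit Delhi → queue [Hanoi, Bogota, Tunis, Accra, Quito]
Visit Hanoi; enqueue Perth → queue [Bogota, Tunis, Accra, Quito, Perth]
Visit Bogota → queue [Tunis, Accra, Quito, Perth]
Visit Tunis; enqueue Cairo → queue [Accra, Quito, Perth, Cairo]
Visit Accra → queue [Quito, Perth, Cairo]
Visit Quito → queue [Perth, Cairo]
Visit Perth → queue [Cairo]
Visit Cairo → queue []

Dakar, Doha, Lagos, Manila, Milan, Riga, Sofia, Tokyo, Kyoto, Delhi, Hanoi, Bogota, Tunis, Accra, Quito, Perth, Cairo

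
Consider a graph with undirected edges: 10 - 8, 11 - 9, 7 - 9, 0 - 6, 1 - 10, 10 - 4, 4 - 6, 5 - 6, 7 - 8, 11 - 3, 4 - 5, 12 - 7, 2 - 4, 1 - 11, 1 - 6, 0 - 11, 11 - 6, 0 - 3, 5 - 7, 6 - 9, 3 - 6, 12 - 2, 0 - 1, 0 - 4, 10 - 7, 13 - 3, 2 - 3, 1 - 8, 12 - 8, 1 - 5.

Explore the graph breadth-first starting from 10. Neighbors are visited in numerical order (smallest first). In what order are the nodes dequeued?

10 → 1 → 4 → 7 → 8 → 0 → 5 → 6 → 11 → 2 → 9 → 12 → 3 → 13

Visit 10; enqueue 1, 4, 7, 8 → queue [1, 4, 7, 8]
Visit 1; enqueue 0, 5, 6, 11 → queue [4, 7, 8, 0, 5, 6, 11]
Visit 4; enqueue 2 → queue [7, 8, 0, 5, 6, 11, 2]
Visit 7; enqueue 9, 12 → queue [8, 0, 5, 6, 11, 2, 9, 12]
Visit 8 → queue [0, 5, 6, 11, 2, 9, 12]
Visit 0; enqueue 3 → queue [5, 6, 11, 2, 9, 12, 3]
Visit 5 → queue [6, 11, 2, 9, 12, 3]
Visit 6 → queue [11, 2, 9, 12, 3]
Visit 11 → queue [2, 9, 12, 3]
Visit 2 → queue [9, 12, 3]
Visit 9 → queue [12, 3]
Visit 12 → queue [3]
Visit 3; enqueue 13 → queue [13]
Visit 13 → queue []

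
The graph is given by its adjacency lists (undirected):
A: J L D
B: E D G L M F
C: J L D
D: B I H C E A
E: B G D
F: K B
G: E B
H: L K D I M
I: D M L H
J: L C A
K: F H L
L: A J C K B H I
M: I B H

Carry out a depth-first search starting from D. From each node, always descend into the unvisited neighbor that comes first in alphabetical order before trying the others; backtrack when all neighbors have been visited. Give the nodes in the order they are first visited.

D, A, J, C, L, B, E, G, F, K, H, I, M

Visit D
D → A
A → J
J → C
C → L
L → B
B → E
E → G
B → F
F → K
K → H
H → I
I → M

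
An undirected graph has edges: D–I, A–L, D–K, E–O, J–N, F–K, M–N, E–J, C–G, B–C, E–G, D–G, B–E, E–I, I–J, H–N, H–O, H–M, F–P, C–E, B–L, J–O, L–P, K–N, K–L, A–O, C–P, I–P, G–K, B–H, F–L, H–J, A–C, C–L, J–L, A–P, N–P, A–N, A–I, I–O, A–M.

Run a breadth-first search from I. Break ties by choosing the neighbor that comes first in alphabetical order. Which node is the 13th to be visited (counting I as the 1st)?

Visit I; enqueue A, D, E, J, O, P → queue [A, D, E, J, O, P]
Visit A; enqueue C, L, M, N → queue [D, E, J, O, P, C, L, M, N]
Visit D; enqueue G, K → queue [E, J, O, P, C, L, M, N, G, K]
Visit E; enqueue B → queue [J, O, P, C, L, M, N, G, K, B]
Visit J; enqueue H → queue [O, P, C, L, M, N, G, K, B, H]
Visit O → queue [P, C, L, M, N, G, K, B, H]
Visit P; enqueue F → queue [C, L, M, N, G, K, B, H, F]
Visit C → queue [L, M, N, G, K, B, H, F]
Visit L → queue [M, N, G, K, B, H, F]
Visit M → queue [N, G, K, B, H, F]
Visit N → queue [G, K, B, H, F]
Visit G → queue [K, B, H, F]
Visit K → queue [B, H, F]
Visit B → queue [H, F]
Visit H → queue [F]
Visit F → queue []

Visit order: I, A, D, E, J, O, P, C, L, M, N, G, K, B, H, F

K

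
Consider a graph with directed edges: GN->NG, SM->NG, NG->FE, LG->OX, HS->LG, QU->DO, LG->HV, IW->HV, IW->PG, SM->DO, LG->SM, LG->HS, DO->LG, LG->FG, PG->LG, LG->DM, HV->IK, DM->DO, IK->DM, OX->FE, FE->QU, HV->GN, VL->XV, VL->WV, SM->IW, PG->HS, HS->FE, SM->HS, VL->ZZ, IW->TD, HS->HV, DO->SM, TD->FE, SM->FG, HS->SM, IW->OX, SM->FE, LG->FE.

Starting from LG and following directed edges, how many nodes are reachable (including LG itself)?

BFS from LG visits: LG, DM, FE, FG, HS, HV, OX, SM, DO, QU, GN, IK, IW, NG, PG, TD
Reachable nodes: 16 of 20 total.

16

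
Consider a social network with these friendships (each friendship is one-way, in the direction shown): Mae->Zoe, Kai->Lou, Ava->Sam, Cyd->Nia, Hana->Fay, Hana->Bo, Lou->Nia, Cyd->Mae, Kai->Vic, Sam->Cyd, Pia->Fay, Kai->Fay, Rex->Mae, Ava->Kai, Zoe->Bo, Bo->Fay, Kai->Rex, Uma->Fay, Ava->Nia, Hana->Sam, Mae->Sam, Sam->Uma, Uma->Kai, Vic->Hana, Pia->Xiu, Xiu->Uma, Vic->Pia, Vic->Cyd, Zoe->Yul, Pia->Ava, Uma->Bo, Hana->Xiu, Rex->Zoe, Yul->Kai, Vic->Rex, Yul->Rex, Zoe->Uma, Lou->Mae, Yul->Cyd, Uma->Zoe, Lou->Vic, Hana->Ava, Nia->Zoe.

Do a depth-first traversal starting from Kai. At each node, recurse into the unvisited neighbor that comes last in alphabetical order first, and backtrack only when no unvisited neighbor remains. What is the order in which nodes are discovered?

Visit Kai
Kai → Vic
Vic → Rex
Rex → Zoe
Zoe → Yul
Yul → Cyd
Cyd → Nia
Cyd → Mae
Mae → Sam
Sam → Uma
Uma → Fay
Uma → Bo
Vic → Pia
Pia → Xiu
Pia → Ava
Vic → Hana
Kai → Lou

Kai Vic Rex Zoe Yul Cyd Nia Mae Sam Uma Fay Bo Pia Xiu Ava Hana Lou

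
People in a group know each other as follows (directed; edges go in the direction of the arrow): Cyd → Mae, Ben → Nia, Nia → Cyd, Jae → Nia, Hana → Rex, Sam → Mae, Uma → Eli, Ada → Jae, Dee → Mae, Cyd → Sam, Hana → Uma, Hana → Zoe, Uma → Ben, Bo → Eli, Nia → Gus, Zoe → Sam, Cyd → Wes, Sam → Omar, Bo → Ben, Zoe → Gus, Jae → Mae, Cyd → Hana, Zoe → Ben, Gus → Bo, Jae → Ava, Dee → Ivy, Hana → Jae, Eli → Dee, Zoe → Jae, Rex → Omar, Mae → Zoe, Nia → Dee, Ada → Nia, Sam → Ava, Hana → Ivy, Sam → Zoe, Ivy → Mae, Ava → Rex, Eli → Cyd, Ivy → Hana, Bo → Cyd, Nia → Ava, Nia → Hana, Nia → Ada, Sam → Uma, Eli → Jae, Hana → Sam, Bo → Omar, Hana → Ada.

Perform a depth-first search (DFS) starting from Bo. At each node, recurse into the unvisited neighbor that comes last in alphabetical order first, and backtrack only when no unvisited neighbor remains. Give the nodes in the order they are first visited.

Bo, Omar, Eli, Jae, Nia, Hana, Zoe, Sam, Uma, Ben, Mae, Ava, Rex, Gus, Ivy, Ada, Dee, Cyd, Wes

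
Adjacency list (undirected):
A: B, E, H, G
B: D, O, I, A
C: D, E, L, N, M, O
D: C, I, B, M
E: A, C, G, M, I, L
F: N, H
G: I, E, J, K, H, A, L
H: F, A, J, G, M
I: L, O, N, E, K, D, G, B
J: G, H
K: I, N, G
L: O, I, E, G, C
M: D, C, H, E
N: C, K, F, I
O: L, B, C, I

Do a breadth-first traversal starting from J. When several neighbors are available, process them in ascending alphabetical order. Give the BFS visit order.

Visit J; enqueue G, H → queue [G, H]
Visit G; enqueue A, E, I, K, L → queue [H, A, E, I, K, L]
Visit H; enqueue F, M → queue [A, E, I, K, L, F, M]
Visit A; enqueue B → queue [E, I, K, L, F, M, B]
Visit E; enqueue C → queue [I, K, L, F, M, B, C]
Visit I; enqueue D, N, O → queue [K, L, F, M, B, C, D, N, O]
Visit K → queue [L, F, M, B, C, D, N, O]
Visit L → queue [F, M, B, C, D, N, O]
Visit F → queue [M, B, C, D, N, O]
Visit M → queue [B, C, D, N, O]
Visit B → queue [C, D, N, O]
Visit C → queue [D, N, O]
Visit D → queue [N, O]
Visit N → queue [O]
Visit O → queue []

J → G → H → A → E → I → K → L → F → M → B → C → D → N → O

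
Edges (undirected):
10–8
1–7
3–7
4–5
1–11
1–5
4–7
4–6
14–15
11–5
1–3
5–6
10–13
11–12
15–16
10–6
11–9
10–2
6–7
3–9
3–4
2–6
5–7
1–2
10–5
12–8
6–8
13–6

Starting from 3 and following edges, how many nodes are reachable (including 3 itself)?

13

BFS from 3 visits: 3, 9, 7, 4, 1, 11, 6, 5, 2, 12, 13, 10, 8
Reachable nodes: 13 of 16 total.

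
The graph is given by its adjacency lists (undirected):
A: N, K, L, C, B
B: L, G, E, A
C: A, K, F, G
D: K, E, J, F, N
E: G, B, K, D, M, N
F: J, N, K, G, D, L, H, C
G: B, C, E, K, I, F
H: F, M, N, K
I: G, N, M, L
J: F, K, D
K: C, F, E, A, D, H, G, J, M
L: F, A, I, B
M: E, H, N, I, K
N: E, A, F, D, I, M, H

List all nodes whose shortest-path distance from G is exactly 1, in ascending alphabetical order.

B, C, E, F, I, K

Level 0: G
Level 1: B, C, E, F, I, K
Level 2: A, D, H, J, L, M, N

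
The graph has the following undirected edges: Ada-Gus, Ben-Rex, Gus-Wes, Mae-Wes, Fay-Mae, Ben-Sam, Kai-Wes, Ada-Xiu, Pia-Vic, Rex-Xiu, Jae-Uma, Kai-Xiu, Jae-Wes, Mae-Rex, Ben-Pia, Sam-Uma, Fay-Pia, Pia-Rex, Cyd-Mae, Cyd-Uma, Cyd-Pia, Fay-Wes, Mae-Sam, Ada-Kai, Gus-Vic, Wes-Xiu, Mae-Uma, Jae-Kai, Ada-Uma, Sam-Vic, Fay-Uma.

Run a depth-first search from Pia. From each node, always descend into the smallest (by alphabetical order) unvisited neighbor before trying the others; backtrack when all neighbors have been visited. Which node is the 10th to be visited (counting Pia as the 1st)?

Sam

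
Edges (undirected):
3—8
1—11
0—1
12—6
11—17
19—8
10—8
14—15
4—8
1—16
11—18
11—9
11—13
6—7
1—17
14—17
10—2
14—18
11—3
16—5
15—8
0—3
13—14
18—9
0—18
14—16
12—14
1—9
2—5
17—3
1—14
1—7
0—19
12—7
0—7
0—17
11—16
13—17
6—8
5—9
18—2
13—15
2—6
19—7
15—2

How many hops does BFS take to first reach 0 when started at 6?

2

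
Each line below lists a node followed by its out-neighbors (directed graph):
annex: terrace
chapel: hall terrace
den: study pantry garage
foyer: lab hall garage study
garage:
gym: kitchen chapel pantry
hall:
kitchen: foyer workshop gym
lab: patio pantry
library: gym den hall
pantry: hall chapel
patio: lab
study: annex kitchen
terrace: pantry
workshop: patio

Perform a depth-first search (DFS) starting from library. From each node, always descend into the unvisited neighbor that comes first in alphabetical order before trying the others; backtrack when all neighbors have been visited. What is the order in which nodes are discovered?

Visit library
library → den
den → garage
den → pantry
pantry → chapel
chapel → hall
chapel → terrace
den → study
study → annex
study → kitchen
kitchen → foyer
foyer → lab
lab → patio
kitchen → gym
kitchen → workshop

library → den → garage → pantry → chapel → hall → terrace → study → annex → kitchen → foyer → lab → patio → gym → workshop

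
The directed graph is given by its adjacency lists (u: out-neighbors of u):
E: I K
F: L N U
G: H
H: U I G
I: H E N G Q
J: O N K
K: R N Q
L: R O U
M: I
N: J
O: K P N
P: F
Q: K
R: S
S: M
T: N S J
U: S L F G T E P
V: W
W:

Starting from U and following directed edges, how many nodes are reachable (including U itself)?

BFS from U visits: U, E, F, G, L, P, S, T, I, K, N, H, O, R, M, J, Q
Reachable nodes: 17 of 19 total.

17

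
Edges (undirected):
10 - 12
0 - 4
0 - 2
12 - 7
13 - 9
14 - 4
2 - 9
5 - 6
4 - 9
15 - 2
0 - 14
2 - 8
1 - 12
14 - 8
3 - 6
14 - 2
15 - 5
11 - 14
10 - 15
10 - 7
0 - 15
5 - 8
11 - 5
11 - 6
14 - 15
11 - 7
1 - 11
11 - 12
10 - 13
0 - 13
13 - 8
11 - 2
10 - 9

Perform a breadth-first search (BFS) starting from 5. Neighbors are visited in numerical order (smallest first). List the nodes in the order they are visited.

5 6 8 11 15 3 2 13 14 1 7 12 0 10 9 4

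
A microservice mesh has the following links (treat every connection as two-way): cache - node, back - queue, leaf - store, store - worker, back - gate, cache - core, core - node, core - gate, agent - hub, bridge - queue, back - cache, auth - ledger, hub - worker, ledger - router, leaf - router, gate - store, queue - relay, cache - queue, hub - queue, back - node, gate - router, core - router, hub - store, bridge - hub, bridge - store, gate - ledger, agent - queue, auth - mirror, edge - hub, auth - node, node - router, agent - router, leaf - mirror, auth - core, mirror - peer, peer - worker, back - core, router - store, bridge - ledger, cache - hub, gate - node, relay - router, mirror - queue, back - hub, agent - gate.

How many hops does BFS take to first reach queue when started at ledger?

2

Level 0: ledger
Level 1: auth, bridge, gate, router
Level 2: agent, back, core, hub, leaf, mirror, node, queue, relay, store
Level 3: cache, edge, peer, worker
queue first appears at level 2.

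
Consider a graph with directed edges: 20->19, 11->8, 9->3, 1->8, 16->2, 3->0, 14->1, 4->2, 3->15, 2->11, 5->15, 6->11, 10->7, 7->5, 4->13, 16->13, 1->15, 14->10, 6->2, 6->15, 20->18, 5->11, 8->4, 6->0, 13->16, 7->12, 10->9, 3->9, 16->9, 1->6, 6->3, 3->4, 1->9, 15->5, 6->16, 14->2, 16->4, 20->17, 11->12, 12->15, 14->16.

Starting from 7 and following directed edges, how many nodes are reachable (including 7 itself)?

BFS from 7 visits: 7, 5, 12, 11, 15, 8, 4, 2, 13, 16, 9, 3, 0
Reachable nodes: 13 of 21 total.

13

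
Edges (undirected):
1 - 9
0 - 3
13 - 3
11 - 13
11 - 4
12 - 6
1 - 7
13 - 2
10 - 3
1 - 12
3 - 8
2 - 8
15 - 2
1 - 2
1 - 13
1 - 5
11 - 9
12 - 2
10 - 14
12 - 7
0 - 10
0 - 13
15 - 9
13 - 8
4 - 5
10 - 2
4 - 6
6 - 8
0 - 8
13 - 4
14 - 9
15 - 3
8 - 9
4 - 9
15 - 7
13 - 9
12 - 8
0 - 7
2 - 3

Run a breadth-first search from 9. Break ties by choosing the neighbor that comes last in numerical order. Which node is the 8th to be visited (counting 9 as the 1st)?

1

Visit 9; enqueue 15, 14, 13, 11, 8, 4, 1 → queue [15, 14, 13, 11, 8, 4, 1]
Visit 15; enqueue 7, 3, 2 → queue [14, 13, 11, 8, 4, 1, 7, 3, 2]
Visit 14; enqueue 10 → queue [13, 11, 8, 4, 1, 7, 3, 2, 10]
Visit 13; enqueue 0 → queue [11, 8, 4, 1, 7, 3, 2, 10, 0]
Visit 11 → queue [8, 4, 1, 7, 3, 2, 10, 0]
Visit 8; enqueue 12, 6 → queue [4, 1, 7, 3, 2, 10, 0, 12, 6]
Visit 4; enqueue 5 → queue [1, 7, 3, 2, 10, 0, 12, 6, 5]
Visit 1 → queue [7, 3, 2, 10, 0, 12, 6, 5]
Visit 7 → queue [3, 2, 10, 0, 12, 6, 5]
Visit 3 → queue [2, 10, 0, 12, 6, 5]
Visit 2 → queue [10, 0, 12, 6, 5]
Visit 10 → queue [0, 12, 6, 5]
Visit 0 → queue [12, 6, 5]
Visit 12 → queue [6, 5]
Visit 6 → queue [5]
Visit 5 → queue []

Visit order: 9, 15, 14, 13, 11, 8, 4, 1, 7, 3, 2, 10, 0, 12, 6, 5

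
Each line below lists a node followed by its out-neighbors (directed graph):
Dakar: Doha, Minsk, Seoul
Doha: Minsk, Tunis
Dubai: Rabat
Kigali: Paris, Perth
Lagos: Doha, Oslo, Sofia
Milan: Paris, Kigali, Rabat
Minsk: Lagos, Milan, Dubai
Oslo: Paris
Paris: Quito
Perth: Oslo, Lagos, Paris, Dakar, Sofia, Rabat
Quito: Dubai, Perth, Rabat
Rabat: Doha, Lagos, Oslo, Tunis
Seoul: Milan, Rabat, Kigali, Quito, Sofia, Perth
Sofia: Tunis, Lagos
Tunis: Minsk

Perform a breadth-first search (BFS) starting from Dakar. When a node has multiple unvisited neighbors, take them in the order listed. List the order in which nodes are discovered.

Dakar -> Doha -> Minsk -> Seoul -> Tunis -> Lagos -> Milan -> Dubai -> Rabat -> Kigali -> Quito -> Sofia -> Perth -> Oslo -> Paris

Visit Dakar; enqueue Doha, Minsk, Seoul → queue [Doha, Minsk, Seoul]
Visit Doha; enqueue Tunis → queue [Minsk, Seoul, Tunis]
Visit Minsk; enqueue Lagos, Milan, Dubai → queue [Seoul, Tunis, Lagos, Milan, Dubai]
Visit Seoul; enqueue Rabat, Kigali, Quito, Sofia, Perth → queue [Tunis, Lagos, Milan, Dubai, Rabat, Kigali, Quito, Sofia, Perth]
Visit Tunis → queue [Lagos, Milan, Dubai, Rabat, Kigali, Quito, Sofia, Perth]
Visit Lagos; enqueue Oslo → queue [Milan, Dubai, Rabat, Kigali, Quito, Sofia, Perth, Oslo]
Visit Milan; enqueue Paris → queue [Dubai, Rabat, Kigali, Quito, Sofia, Perth, Oslo, Paris]
Visit Dubai → queue [Rabat, Kigali, Quito, Sofia, Perth, Oslo, Paris]
Visit Rabat → queue [Kigali, Quito, Sofia, Perth, Oslo, Paris]
Visit Kigali → queue [Quito, Sofia, Perth, Oslo, Paris]
Visit Quito → queue [Sofia, Perth, Oslo, Paris]
Visit Sofia → queue [Perth, Oslo, Paris]
Visit Perth → queue [Oslo, Paris]
Visit Oslo → queue [Paris]
Visit Paris → queue []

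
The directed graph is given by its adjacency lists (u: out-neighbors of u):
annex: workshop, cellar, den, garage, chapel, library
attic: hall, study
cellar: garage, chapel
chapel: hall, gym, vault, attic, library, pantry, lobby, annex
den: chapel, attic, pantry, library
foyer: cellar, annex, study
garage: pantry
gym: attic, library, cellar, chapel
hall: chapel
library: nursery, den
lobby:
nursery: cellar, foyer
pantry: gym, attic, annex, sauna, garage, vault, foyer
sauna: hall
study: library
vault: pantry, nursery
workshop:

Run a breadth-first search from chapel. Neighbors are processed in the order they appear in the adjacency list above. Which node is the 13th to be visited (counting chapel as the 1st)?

den

Visit chapel; enqueue hall, gym, vault, attic, library, pantry, lobby, annex → queue [hall, gym, vault, attic, library, pantry, lobby, annex]
Visit hall → queue [gym, vault, attic, library, pantry, lobby, annex]
Visit gym; enqueue cellar → queue [vault, attic, library, pantry, lobby, annex, cellar]
Visit vault; enqueue nursery → queue [attic, library, pantry, lobby, annex, cellar, nursery]
Visit attic; enqueue study → queue [library, pantry, lobby, annex, cellar, nursery, study]
Visit library; enqueue den → queue [pantry, lobby, annex, cellar, nursery, study, den]
Visit pantry; enqueue sauna, garage, foyer → queue [lobby, annex, cellar, nursery, study, den, sauna, garage, foyer]
Visit lobby → queue [annex, cellar, nursery, study, den, sauna, garage, foyer]
Visit annex; enqueue workshop → queue [cellar, nursery, study, den, sauna, garage, foyer, workshop]
Visit cellar → queue [nursery, study, den, sauna, garage, foyer, workshop]
Visit nursery → queue [study, den, sauna, garage, foyer, workshop]
Visit study → queue [den, sauna, garage, foyer, workshop]
Visit den → queue [sauna, garage, foyer, workshop]
Visit sauna → queue [garage, foyer, workshop]
Visit garage → queue [foyer, workshop]
Visit foyer → queue [workshop]
Visit workshop → queue []

Visit order: chapel, hall, gym, vault, attic, library, pantry, lobby, annex, cellar, nursery, study, den, sauna, garage, foyer, workshop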